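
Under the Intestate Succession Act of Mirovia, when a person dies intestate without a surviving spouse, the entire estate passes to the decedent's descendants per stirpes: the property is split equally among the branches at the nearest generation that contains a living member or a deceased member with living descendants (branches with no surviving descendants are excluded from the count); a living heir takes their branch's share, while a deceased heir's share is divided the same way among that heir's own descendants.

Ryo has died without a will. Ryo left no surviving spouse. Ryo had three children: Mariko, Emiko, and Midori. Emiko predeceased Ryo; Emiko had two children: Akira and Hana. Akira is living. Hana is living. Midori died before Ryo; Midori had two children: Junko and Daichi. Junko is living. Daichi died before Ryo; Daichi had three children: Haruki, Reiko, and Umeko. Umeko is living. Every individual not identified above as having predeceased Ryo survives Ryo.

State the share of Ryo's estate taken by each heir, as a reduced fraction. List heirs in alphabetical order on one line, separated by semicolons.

There is no surviving spouse, so the entire estate passes to Ryo's descendants per stirpes.
The estate is divided into 3 equal shares of 1/3 among Mariko, Emiko, Midori.
Mariko is living and takes 1/3.
Emiko predeceased; the 1/3 allotted to Emiko's branch passes to Emiko's issue by representation.
The 1/3 is divided into 2 equal shares of 1/6 among Akira, Hana.
Akira is living and takes 1/6.
Hana is living and takes 1/6.
Midori predeceased; the 1/3 allotted to Midori's branch passes to Midori's issue by representation.
The 1/3 is divided into 2 equal shares of 1/6 among Junko, Daichi.
Junko is living and takes 1/6.
Daichi predeceased; the 1/6 allotted to Daichi's branch passes to Daichi's issue by representation.
The 1/6 is divided into 3 equal shares of 1/18 among Haruki, Reiko, Umeko.
Haruki is living and takes 1/18.
Reiko is living and takes 1/18.
Umeko is living and takes 1/18.

Akira 1/6; Hana 1/6; Haruki 1/18; Junko 1/6; Mariko 1/3; Reiko 1/18; Umeko 1/18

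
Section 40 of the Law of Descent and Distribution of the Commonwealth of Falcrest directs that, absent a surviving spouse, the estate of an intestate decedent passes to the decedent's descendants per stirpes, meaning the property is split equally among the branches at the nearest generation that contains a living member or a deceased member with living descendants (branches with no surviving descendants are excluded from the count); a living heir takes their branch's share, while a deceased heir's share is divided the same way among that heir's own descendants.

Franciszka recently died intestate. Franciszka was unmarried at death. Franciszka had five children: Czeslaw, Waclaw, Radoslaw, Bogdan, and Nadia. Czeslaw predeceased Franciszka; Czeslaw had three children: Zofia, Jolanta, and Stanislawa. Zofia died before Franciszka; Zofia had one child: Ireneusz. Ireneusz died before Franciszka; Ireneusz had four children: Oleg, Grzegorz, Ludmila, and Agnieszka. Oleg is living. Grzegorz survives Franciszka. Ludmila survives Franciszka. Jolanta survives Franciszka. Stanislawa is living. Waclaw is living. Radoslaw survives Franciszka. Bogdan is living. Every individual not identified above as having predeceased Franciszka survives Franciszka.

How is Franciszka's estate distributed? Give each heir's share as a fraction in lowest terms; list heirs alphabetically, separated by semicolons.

There is no surviving spouse, so the entire estate passes to Franciszka's descendants per stirpes.
The estate is divided into 5 equal shares of 1/5 among Czeslaw, Waclaw, Radoslaw, Bogdan, Nadia.
Czeslaw predeceased; the 1/5 allotted to Czeslaw's branch passes to Czeslaw's issue by representation.
The 1/5 is divided into 3 equal shares of 1/15 among Zofia, Jolanta, Stanislawa.
Zofia predeceased; the 1/15 allotted to Zofia's branch passes to Zofia's issue by representation.
Ireneusz's line is the sole branch at this level, so the full 1/15 passes to Ireneusz's issue by representation.
The 1/15 is divided into 4 equal shares of 1/60 among Oleg, Grzegorz, Ludmila, Agnieszka.
Oleg is living and takes 1/60.
Grzegorz is living and takes 1/60.
Ludmila is living and takes 1/60.
Agnieszka is living and takes 1/60.
Jolanta is living and takes 1/15.
Stanislawa is living and takes 1/15.
Waclaw is living and takes 1/5.
Radoslaw is living and takes 1/5.
Bogdan is living and takes 1/5.
Nadia is living and takes 1/5.

Agnieszka 1/60; Bogdan 1/5; Grzegorz 1/60; Jolanta 1/15; Ludmila 1/60; Nadia 1/5; Oleg 1/60; Radoslaw 1/5; Stanislawa 1/15; Waclaw 1/5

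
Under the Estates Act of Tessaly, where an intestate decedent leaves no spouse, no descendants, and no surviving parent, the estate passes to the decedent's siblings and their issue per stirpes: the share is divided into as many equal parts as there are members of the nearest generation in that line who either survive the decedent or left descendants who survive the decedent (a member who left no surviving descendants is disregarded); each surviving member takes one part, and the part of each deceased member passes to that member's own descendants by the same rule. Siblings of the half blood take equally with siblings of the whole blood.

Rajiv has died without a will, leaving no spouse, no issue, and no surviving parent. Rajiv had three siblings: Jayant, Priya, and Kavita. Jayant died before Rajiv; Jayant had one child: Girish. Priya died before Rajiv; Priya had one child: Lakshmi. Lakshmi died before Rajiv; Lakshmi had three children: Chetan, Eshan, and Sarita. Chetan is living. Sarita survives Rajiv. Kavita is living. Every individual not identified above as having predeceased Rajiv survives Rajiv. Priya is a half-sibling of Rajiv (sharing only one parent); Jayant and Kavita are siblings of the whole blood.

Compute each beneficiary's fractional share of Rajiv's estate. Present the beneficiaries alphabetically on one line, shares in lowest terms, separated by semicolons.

Chetan 1/9; Eshan 1/9; Girish 1/3; Kavita 1/3; Sarita 1/9

No spouse, descendants, or parent survives, so the estate passes to Rajiv's siblings per stirpes.
Half-blood and whole-blood siblings take equally under the stated rule.
The estate is divided into 3 equal shares of 1/3 among Jayant, Priya, Kavita.
Jayant predeceased; the 1/3 allotted to Jayant's branch passes to Jayant's issue by representation.
Girish is the sole taker at this level and receives the full 1/3.
Priya predeceased; the 1/3 allotted to Priya's branch passes to Priya's issue by representation.
Lakshmi's line is the sole branch at this level, so the full 1/3 passes to Lakshmi's issue by representation.
The 1/3 is divided into 3 equal shares of 1/9 among Chetan, Eshan, Sarita.
Chetan is living and takes 1/9.
Eshan is living and takes 1/9.
Sarita is living and takes 1/9.
Kavita is living and takes 1/3.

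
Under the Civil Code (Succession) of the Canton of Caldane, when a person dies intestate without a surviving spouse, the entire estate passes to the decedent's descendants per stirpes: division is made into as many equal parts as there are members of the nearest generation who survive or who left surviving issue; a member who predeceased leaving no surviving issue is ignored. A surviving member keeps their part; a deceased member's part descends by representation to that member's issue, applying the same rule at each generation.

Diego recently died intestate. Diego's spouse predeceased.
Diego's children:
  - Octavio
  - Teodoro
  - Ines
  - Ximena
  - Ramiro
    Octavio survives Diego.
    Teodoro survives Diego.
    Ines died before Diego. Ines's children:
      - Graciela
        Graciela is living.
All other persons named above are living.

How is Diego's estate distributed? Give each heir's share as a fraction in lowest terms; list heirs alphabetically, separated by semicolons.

Graciela 1/5; Octavio 1/5; Ramiro 1/5; Teodoro 1/5; Ximena 1/5

There is no surviving spouse, so the entire estate passes to Diego's descendants per stirpes.
The estate is divided into 5 equal shares of 1/5 among Octavio, Teodoro, Ines, Ximena, Ramiro.
Octavio is living and takes 1/5.
Teodoro is living and takes 1/5.
Ines predeceased; the 1/5 allotted to Ines's branch passes to Ines's issue by representation.
Graciela is the sole taker at this level and receives the full 1/5.
Ximena is living and takes 1/5.
Ramiro is living and takes 1/5.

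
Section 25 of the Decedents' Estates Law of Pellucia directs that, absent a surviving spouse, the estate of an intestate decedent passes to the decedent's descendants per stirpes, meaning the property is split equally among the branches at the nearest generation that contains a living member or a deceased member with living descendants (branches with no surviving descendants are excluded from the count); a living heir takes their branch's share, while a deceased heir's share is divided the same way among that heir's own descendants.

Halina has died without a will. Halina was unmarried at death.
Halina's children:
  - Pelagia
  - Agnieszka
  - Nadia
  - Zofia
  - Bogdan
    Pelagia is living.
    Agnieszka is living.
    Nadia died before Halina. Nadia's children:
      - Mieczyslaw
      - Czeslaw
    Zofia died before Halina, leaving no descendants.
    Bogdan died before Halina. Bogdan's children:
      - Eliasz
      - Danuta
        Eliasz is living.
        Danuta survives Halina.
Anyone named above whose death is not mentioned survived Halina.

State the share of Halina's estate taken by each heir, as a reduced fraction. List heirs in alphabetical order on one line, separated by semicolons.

There is no surviving spouse, so the entire estate passes to Halina's descendants per stirpes.
Zofia left no surviving issue, so that branch lapses and is disregarded.
The estate is divided into 4 equal shares of 1/4 among Pelagia, Agnieszka, Nadia, Bogdan.
Pelagia is living and takes 1/4.
Agnieszka is living and takes 1/4.
Nadia predeceased; the 1/4 allotted to Nadia's branch passes to Nadia's issue by representation.
The 1/4 is divided into 2 equal shares of 1/8 among Mieczyslaw, Czeslaw.
Mieczyslaw is living and takes 1/8.
Czeslaw is living and takes 1/8.
Bogdan predeceased; the 1/4 allotted to Bogdan's branch passes to Bogdan's issue by representation.
The 1/4 is divided into 2 equal shares of 1/8 among Eliasz, Danuta.
Eliasz is living and takes 1/8.
Danuta is living and takes 1/8.

Agnieszka 1/4; Czeslaw 1/8; Danuta 1/8; Eliasz 1/8; Mieczyslaw 1/8; Pelagia 1/4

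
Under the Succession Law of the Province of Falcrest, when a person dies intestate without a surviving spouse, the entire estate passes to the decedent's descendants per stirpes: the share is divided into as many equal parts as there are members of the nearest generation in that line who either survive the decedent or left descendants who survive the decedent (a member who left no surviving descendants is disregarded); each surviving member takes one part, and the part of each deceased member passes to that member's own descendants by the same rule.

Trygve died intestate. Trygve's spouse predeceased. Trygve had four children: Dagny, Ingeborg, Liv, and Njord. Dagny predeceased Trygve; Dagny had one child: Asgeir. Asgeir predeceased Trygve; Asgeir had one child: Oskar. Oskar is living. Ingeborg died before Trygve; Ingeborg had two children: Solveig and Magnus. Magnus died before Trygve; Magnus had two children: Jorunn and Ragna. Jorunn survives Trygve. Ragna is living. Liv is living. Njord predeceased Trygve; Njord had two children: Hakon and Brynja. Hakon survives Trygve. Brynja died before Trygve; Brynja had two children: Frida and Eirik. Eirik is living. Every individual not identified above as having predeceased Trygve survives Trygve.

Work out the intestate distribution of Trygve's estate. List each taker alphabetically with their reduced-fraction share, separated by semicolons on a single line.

Eirik 1/16; Frida 1/16; Hakon 1/8; Jorunn 1/16; Liv 1/4; Oskar 1/4; Ragna 1/16; Solveig 1/8

There is no surviving spouse, so the entire estate passes to Trygve's descendants per stirpes.
The estate is divided into 4 equal shares of 1/4 among Dagny, Ingeborg, Liv, Njord.
Dagny predeceased; the 1/4 allotted to Dagny's branch passes to Dagny's issue by representation.
Asgeir's line is the sole branch at this level, so the full 1/4 passes to Asgeir's issue by representation.
Oskar is the sole taker at this level and receives the full 1/4.
Ingeborg predeceased; the 1/4 allotted to Ingeborg's branch passes to Ingeborg's issue by representation.
The 1/4 is divided into 2 equal shares of 1/8 among Solveig, Magnus.
Solveig is living and takes 1/8.
Magnus predeceased; the 1/8 allotted to Magnus's branch passes to Magnus's issue by representation.
The 1/8 is divided into 2 equal shares of 1/16 among Jorunn, Ragna.
Jorunn is living and takes 1/16.
Ragna is living and takes 1/16.
Liv is living and takes 1/4.
Njord predeceased; the 1/4 allotted to Njord's branch passes to Njord's issue by representation.
The 1/4 is divided into 2 equal shares of 1/8 among Hakon, Brynja.
Hakon is living and takes 1/8.
Brynja predeceased; the 1/8 allotted to Brynja's branch passes to Brynja's issue by representation.
The 1/8 is divided into 2 equal shares of 1/16 among Frida, Eirik.
Frida is living and takes 1/16.
Eirik is living and takes 1/16.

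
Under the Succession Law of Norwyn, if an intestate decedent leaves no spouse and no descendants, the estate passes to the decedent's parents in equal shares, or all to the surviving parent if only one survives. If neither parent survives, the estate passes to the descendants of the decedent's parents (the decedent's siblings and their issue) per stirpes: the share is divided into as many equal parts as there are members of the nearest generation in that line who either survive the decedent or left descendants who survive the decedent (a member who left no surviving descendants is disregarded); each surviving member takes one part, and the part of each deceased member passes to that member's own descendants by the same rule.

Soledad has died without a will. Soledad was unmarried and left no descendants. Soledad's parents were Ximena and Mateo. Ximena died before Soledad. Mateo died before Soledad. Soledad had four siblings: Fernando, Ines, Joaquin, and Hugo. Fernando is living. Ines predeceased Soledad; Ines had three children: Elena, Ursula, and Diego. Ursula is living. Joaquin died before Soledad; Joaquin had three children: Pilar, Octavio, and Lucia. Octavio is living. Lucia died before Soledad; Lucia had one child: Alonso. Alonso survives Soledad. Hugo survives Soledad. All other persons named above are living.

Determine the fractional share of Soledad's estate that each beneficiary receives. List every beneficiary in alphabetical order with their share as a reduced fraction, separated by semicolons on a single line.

Neither parent survives and there are no descendants, so the estate passes to Soledad's siblings and their issue per stirpes.
The estate is divided into 4 equal shares of 1/4 among Fernando, Ines, Joaquin, Hugo.
Fernando is living and takes 1/4.
Ines predeceased; the 1/4 allotted to Ines's branch passes to Ines's issue by representation.
The 1/4 is divided into 3 equal shares of 1/12 among Elena, Ursula, Diego.
Elena is living and takes 1/12.
Ursula is living and takes 1/12.
Diego is living and takes 1/12.
Joaquin predeceased; the 1/4 allotted to Joaquin's branch passes to Joaquin's issue by representation.
The 1/4 is divided into 3 equal shares of 1/12 among Pilar, Octavio, Lucia.
Pilar is living and takes 1/12.
Octavio is living and takes 1/12.
Lucia predeceased; the 1/12 allotted to Lucia's branch passes to Lucia's issue by representation.
Alonso is the sole taker at this level and receives the full 1/12.
Hugo is living and takes 1/4.

Alonso 1/12; Diego 1/12; Elena 1/12; Fernando 1/4; Hugo 1/4; Octavio 1/12; Pilar 1/12; Ursula 1/12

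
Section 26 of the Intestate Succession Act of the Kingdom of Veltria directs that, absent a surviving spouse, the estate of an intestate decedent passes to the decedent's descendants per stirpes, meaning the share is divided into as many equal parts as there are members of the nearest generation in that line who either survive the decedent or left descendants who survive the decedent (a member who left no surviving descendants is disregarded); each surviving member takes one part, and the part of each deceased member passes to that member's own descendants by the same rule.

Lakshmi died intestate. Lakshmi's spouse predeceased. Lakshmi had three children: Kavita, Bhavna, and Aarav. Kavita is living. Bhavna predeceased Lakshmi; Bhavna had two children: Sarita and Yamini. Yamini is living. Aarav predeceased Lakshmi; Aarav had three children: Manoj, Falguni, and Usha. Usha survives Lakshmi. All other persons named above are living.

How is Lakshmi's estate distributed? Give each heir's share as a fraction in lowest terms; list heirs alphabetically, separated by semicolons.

There is no surviving spouse, so the entire estate passes to Lakshmi's descendants per stirpes.
The estate is divided into 3 equal shares of 1/3 among Kavita, Bhavna, Aarav.
Kavita is living and takes 1/3.
Bhavna predeceased; the 1/3 allotted to Bhavna's branch passes to Bhavna's issue by representation.
The 1/3 is divided into 2 equal shares of 1/6 among Sarita, Yamini.
Sarita is living and takes 1/6.
Yamini is living and takes 1/6.
Aarav predeceased; the 1/3 allotted to Aarav's branch passes to Aarav's issue by representation.
The 1/3 is divided into 3 equal shares of 1/9 among Manoj, Falguni, Usha.
Manoj is living and takes 1/9.
Falguni is living and takes 1/9.
Usha is living and takes 1/9.

Falguni 1/9; Kavita 1/3; Manoj 1/9; Sarita 1/6; Usha 1/9; Yamini 1/6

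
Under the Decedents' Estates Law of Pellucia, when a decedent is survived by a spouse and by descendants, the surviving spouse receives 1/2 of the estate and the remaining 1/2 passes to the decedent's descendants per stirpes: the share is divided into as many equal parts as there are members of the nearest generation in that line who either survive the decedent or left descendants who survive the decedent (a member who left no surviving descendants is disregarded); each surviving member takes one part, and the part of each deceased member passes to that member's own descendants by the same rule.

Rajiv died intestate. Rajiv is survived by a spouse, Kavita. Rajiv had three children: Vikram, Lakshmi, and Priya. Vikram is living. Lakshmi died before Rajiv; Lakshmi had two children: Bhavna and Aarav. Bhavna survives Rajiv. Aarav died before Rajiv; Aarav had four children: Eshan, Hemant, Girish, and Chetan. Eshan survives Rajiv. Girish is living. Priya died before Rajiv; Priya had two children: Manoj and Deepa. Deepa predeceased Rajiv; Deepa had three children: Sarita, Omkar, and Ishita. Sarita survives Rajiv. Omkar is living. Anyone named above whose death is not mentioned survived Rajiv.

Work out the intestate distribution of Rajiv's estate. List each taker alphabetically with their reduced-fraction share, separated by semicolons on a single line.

Bhavna 1/12; Chetan 1/48; Eshan 1/48; Girish 1/48; Hemant 1/48; Ishita 1/36; Kavita 1/2; Manoj 1/12; Omkar 1/36; Sarita 1/36; Vikram 1/6

Kavita, as surviving spouse, takes 1/2.
The remaining 1/2 passes to Rajiv's descendants per stirpes.
The 1/2 is divided into 3 equal shares of 1/6 among Vikram, Lakshmi, Priya.
Vikram is living and takes 1/6.
Lakshmi predeceased; the 1/6 allotted to Lakshmi's branch passes to Lakshmi's issue by representation.
The 1/6 is divided into 2 equal shares of 1/12 among Bhavna, Aarav.
Bhavna is living and takes 1/12.
Aarav predeceased; the 1/12 allotted to Aarav's branch passes to Aarav's issue by representation.
The 1/12 is divided into 4 equal shares of 1/48 among Eshan, Hemant, Girish, Chetan.
Eshan is living and takes 1/48.
Hemant is living and takes 1/48.
Girish is living and takes 1/48.
Chetan is living and takes 1/48.
Priya predeceased; the 1/6 allotted to Priya's branch passes to Priya's issue by representation.
The 1/6 is divided into 2 equal shares of 1/12 among Manoj, Deepa.
Manoj is living and takes 1/12.
Deepa predeceased; the 1/12 allotted to Deepa's branch passes to Deepa's issue by representation.
The 1/12 is divided into 3 equal shares of 1/36 among Sarita, Omkar, Ishita.
Sarita is living and takes 1/36.
Omkar is living and takes 1/36.
Ishita is living and takes 1/36.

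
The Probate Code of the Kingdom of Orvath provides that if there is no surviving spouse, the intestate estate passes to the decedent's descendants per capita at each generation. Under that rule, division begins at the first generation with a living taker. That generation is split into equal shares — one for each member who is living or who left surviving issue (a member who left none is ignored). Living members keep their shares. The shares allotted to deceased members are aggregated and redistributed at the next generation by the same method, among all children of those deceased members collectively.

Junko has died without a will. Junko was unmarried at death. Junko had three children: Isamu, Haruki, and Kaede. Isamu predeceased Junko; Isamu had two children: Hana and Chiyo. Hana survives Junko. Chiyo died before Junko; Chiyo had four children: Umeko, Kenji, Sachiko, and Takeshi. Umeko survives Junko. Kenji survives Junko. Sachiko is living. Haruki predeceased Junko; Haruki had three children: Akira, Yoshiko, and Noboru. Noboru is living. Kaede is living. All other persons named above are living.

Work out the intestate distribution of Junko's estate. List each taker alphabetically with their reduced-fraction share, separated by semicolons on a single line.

There is no surviving spouse, so the entire estate passes to Junko's descendants per capita at each generation.
At generation 1 (Isamu, Haruki, Kaede) there are 3 shares of (1)/3 = 1/3 each.
Living: Kaede — each takes 1/3.
Deceased: Isamu and Haruki. Their combined 2/3 is pooled and carried to generation 2.
At generation 2 (Hana, Chiyo, Akira, Yoshiko, Noboru) there are 5 shares of (2/3)/5 = 2/15 each.
Living: Hana, Akira, Yoshiko, and Noboru — each takes 2/15.
Deceased: Chiyo. That 2/15 share is carried to generation 3.
At generation 3 (Umeko, Kenji, Sachiko, Takeshi) there are 4 shares of (2/15)/4 = 1/30 each.
Living: Umeko, Kenji, Sachiko, and Takeshi — each takes 1/30.

Akira 2/15; Hana 2/15; Kaede 1/3; Kenji 1/30; Noboru 2/15; Sachiko 1/30; Takeshi 1/30; Umeko 1/30; Yoshiko 2/15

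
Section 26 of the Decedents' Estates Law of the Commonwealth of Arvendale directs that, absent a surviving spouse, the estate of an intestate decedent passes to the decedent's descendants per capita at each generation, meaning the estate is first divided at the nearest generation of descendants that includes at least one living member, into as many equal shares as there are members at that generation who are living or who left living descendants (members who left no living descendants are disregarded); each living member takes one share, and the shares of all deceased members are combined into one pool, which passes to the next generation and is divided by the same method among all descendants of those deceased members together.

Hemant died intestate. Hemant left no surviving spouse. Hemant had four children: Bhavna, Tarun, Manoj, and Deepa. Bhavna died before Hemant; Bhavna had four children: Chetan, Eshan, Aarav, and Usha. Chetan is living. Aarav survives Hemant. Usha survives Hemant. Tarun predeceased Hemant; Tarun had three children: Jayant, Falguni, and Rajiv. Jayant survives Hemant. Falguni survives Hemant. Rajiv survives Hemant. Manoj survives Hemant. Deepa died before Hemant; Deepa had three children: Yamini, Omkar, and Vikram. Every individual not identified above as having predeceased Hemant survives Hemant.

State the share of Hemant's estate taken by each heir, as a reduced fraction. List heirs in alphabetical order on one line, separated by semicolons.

Aarav 3/40; Chetan 3/40; Eshan 3/40; Falguni 3/40; Jayant 3/40; Manoj 1/4; Omkar 3/40; Rajiv 3/40; Usha 3/40; Vikram 3/40; Yamini 3/40

There is no surviving spouse, so the entire estate passes to Hemant's descendants per capita at each generation.
At generation 1 (Bhavna, Tarun, Manoj, Deepa) there are 4 shares of (1)/4 = 1/4 each.
Living: Manoj — each takes 1/4.
Deceased: Bhavna, Tarun, and Deepa. Their combined 3/4 is pooled and carried to generation 2.
At generation 2 (Chetan, Eshan, Aarav, Usha, Jayant, Falguni, Rajiv, Yamini, Omkar, Vikram) there are 10 shares of (3/4)/10 = 3/40 each.
Living: Chetan, Eshan, Aarav, Usha, Jayant, Falguni, Rajiv, Yamini, Omkar, and Vikram — each takes 3/40.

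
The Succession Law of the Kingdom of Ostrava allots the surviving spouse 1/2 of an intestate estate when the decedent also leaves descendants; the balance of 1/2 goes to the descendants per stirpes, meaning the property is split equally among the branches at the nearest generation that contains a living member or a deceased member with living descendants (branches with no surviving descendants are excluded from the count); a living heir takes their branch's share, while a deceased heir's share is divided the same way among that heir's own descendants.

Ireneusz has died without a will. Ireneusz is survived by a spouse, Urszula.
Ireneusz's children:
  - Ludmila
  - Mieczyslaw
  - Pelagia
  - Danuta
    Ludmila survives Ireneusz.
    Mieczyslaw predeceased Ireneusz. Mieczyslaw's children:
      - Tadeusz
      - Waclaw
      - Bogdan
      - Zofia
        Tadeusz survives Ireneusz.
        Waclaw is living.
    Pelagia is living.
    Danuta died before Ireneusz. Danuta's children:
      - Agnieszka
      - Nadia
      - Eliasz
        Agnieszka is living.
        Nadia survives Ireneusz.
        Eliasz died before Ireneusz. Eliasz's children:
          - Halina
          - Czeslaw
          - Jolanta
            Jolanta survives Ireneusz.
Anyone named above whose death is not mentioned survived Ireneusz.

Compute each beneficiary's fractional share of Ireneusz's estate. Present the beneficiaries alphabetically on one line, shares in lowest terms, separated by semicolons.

Urszula, as surviving spouse, takes 1/2.
The remaining 1/2 passes to Ireneusz's descendants per stirpes.
The 1/2 is divided into 4 equal shares of 1/8 among Ludmila, Mieczyslaw, Pelagia, Danuta.
Ludmila is living and takes 1/8.
Mieczyslaw predeceased; the 1/8 allotted to Mieczyslaw's branch passes to Mieczyslaw's issue by representation.
The 1/8 is divided into 4 equal shares of 1/32 among Tadeusz, Waclaw, Bogdan, Zofia.
Tadeusz is living and takes 1/32.
Waclaw is living and takes 1/32.
Bogdan is living and takes 1/32.
Zofia is living and takes 1/32.
Pelagia is living and takes 1/8.
Danuta predeceased; the 1/8 allotted to Danuta's branch passes to Danuta's issue by representation.
The 1/8 is divided into 3 equal shares of 1/24 among Agnieszka, Nadia, Eliasz.
Agnieszka is living and takes 1/24.
Nadia is living and takes 1/24.
Eliasz predeceased; the 1/24 allotted to Eliasz's branch passes to Eliasz's issue by representation.
The 1/24 is divided into 3 equal shares of 1/72 among Halina, Czeslaw, Jolanta.
Halina is living and takes 1/72.
Czeslaw is living and takes 1/72.
Jolanta is living and takes 1/72.

Agnieszka 1/24; Bogdan 1/32; Czeslaw 1/72; Halina 1/72; Jolanta 1/72; Ludmila 1/8; Nadia 1/24; Pelagia 1/8; Tadeusz 1/32; Urszula 1/2; Waclaw 1/32; Zofia 1/32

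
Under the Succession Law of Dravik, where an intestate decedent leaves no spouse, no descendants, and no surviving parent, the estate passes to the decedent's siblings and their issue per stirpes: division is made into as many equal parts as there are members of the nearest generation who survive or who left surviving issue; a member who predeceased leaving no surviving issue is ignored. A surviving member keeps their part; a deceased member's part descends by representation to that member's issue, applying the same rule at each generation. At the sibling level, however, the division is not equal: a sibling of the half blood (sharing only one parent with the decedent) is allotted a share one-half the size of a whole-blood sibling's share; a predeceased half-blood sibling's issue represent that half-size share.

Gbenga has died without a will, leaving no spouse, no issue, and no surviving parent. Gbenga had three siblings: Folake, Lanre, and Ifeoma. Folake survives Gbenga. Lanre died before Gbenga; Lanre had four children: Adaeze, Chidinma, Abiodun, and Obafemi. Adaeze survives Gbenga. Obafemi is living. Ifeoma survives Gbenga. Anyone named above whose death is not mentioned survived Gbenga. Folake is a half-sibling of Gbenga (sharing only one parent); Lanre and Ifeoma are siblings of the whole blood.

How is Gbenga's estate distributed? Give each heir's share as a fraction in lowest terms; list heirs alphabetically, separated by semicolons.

No spouse, descendants, or parent survives, so the estate passes to Gbenga's siblings per stirpes.
Half-blood siblings count for one-half the weight of whole-blood siblings at the initial division.
Dividing 1 in proportion to weights (total weight 5/2): Folake (weight 1/2) → 1/5; Lanre (weight 1) → 2/5; Ifeoma (weight 1) → 2/5.
Folake is living and takes 1/5.
Lanre predeceased; the 2/5 allotted to Lanre's branch passes to Lanre's issue by representation.
The 2/5 is divided into 4 equal shares of 1/10 among Adaeze, Chidinma, Abiodun, Obafemi.
Adaeze is living and takes 1/10.
Chidinma is living and takes 1/10.
Abiodun is living and takes 1/10.
Obafemi is living and takes 1/10.
Ifeoma is living and takes 2/5.

Abiodun 1/10; Adaeze 1/10; Chidinma 1/10; Folake 1/5; Ifeoma 2/5; Obafemi 1/10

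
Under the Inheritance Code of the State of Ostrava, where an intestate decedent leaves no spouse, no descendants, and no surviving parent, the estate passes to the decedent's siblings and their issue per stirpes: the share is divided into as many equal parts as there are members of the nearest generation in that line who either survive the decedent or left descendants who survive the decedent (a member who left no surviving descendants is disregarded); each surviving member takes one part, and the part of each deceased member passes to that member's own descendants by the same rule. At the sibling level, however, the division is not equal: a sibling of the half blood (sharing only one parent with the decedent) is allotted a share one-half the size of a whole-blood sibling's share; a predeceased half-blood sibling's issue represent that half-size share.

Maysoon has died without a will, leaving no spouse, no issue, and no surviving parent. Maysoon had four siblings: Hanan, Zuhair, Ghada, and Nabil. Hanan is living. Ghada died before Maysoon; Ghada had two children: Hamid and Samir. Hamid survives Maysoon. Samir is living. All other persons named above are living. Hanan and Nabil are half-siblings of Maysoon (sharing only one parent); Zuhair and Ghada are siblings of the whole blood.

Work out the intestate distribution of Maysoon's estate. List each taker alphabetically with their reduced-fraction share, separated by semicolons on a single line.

No spouse, descendants, or parent survives, so the estate passes to Maysoon's siblings per stirpes.
Half-blood siblings count for one-half the weight of whole-blood siblings at the initial division.
Dividing 1 in proportion to weights (total weight 3): Hanan (weight 1/2) → 1/6; Zuhair (weight 1) → 1/3; Ghada (weight 1) → 1/3; Nabil (weight 1/2) → 1/6.
Hanan is living and takes 1/6.
Zuhair is living and takes 1/3.
Ghada predeceased; the 1/3 allotted to Ghada's branch passes to Ghada's issue by representation.
The 1/3 is divided into 2 equal shares of 1/6 among Hamid, Samir.
Hamid is living and takes 1/6.
Samir is living and takes 1/6.
Nabil is living and takes 1/6.

Hamid 1/6; Hanan 1/6; Nabil 1/6; Samir 1/6; Zuhair 1/3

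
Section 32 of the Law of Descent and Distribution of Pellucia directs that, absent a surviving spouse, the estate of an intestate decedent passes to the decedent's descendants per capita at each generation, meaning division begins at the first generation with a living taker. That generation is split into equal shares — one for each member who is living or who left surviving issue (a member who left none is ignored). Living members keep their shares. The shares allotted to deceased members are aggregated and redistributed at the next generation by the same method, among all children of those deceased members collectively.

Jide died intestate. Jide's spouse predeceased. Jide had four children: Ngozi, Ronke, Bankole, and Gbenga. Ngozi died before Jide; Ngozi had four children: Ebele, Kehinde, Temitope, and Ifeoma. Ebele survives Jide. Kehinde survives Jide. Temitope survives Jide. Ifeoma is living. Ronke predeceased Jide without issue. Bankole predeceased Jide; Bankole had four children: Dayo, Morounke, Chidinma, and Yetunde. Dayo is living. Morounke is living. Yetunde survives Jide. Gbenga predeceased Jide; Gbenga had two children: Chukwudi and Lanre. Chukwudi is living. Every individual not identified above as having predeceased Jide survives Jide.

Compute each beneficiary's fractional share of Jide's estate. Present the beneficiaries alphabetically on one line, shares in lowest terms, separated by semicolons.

Chidinma 1/10; Chukwudi 1/10; Dayo 1/10; Ebele 1/10; Ifeoma 1/10; Kehinde 1/10; Lanre 1/10; Morounke 1/10; Temitope 1/10; Yetunde 1/10

There is no surviving spouse, so the entire estate passes to Jide's descendants per capita at each generation.
No one at generation 1 (Ngozi, Bankole, Gbenga) is living; moving to the next generation.
At generation 2 (Ebele, Kehinde, Temitope, Ifeoma, Dayo, Morounke, Chidinma, Yetunde, Chukwudi, Lanre) there are 10 shares of (1)/10 = 1/10 each.
Living: Ebele, Kehinde, Temitope, Ifeoma, Dayo, Morounke, Chidinma, Yetunde, Chukwudi, and Lanre — each takes 1/10.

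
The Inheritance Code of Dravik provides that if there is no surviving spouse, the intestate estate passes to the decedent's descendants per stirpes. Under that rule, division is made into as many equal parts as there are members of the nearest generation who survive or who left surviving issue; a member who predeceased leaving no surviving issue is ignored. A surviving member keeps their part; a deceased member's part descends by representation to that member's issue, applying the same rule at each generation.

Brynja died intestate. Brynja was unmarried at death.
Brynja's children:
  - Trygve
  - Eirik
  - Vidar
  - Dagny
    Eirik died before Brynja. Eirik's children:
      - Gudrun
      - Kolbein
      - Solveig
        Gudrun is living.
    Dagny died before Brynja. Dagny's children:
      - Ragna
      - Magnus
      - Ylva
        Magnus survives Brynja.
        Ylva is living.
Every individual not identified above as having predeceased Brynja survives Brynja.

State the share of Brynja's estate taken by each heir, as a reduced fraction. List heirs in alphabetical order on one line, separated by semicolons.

Gudrun 1/12; Kolbein 1/12; Magnus 1/12; Ragna 1/12; Solveig 1/12; Trygve 1/4; Vidar 1/4; Ylva 1/12

There is no surviving spouse, so the entire estate passes to Brynja's descendants per stirpes.
The estate is divided into 4 equal shares of 1/4 among Trygve, Eirik, Vidar, Dagny.
Trygve is living and takes 1/4.
Eirik predeceased; the 1/4 allotted to Eirik's branch passes to Eirik's issue by representation.
The 1/4 is divided into 3 equal shares of 1/12 among Gudrun, Kolbein, Solveig.
Gudrun is living and takes 1/12.
Kolbein is living and takes 1/12.
Solveig is living and takes 1/12.
Vidar is living and takes 1/4.
Dagny predeceased; the 1/4 allotted to Dagny's branch passes to Dagny's issue by representation.
The 1/4 is divided into 3 equal shares of 1/12 among Ragna, Magnus, Ylva.
Ragna is living and takes 1/12.
Magnus is living and takes 1/12.
Ylva is living and takes 1/12.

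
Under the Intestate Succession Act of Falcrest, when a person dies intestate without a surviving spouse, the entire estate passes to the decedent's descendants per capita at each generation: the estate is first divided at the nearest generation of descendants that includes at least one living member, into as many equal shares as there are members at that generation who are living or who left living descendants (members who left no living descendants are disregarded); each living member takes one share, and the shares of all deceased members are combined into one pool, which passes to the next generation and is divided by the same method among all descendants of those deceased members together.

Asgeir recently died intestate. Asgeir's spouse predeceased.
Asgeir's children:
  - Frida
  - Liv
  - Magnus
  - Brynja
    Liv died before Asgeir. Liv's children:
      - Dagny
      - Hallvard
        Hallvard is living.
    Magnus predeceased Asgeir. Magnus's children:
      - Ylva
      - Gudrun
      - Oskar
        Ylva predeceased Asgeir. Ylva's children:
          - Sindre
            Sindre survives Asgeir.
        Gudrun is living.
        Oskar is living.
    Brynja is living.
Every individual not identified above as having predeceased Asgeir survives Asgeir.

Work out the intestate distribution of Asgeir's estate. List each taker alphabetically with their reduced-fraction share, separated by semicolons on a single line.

There is no surviving spouse, so the entire estate passes to Asgeir's descendants per capita at each generation.
At generation 1 (Frida, Liv, Magnus, Brynja) there are 4 shares of (1)/4 = 1/4 each.
Living: Frida and Brynja — each takes 1/4.
Deceased: Liv and Magnus. Their combined 1/2 is pooled and carried to generation 2.
At generation 2 (Dagny, Hallvard, Ylva, Gudrun, Oskar) there are 5 shares of (1/2)/5 = 1/10 each.
Living: Dagny, Hallvard, Gudrun, and Oskar — each takes 1/10.
Deceased: Ylva. That 1/10 share is carried to generation 3.
At generation 3 (Sindre) there are 1 shares of (1/10)/1 = 1/10 each.
Living: Sindre — each takes 1/10.

Brynja 1/4; Dagny 1/10; Frida 1/4; Gudrun 1/10; Hallvard 1/10; Oskar 1/10; Sindre 1/10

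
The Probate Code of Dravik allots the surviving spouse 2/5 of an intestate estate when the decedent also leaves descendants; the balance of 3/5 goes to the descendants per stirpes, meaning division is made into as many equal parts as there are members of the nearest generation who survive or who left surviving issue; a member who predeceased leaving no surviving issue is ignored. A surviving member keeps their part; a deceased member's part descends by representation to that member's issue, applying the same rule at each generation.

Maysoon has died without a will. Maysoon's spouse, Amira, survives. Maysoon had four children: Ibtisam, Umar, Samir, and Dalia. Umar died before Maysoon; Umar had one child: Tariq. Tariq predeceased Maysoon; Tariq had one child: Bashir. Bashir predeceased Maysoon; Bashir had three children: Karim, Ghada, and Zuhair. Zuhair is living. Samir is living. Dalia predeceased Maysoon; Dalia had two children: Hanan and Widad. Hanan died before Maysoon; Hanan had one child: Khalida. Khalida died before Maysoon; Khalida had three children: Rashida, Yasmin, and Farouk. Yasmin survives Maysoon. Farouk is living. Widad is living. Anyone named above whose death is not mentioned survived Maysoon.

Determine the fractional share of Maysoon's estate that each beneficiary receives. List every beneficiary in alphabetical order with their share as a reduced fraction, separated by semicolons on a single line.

Amira, as surviving spouse, takes 2/5.
The remaining 3/5 passes to Maysoon's descendants per stirpes.
The 3/5 is divided into 4 equal shares of 3/20 among Ibtisam, Umar, Samir, Dalia.
Ibtisam is living and takes 3/20.
Umar predeceased; the 3/20 allotted to Umar's branch passes to Umar's issue by representation.
Tariq's line is the sole branch at this level, so the full 3/20 passes to Tariq's issue by representation.
Bashir's line is the sole branch at this level, so the full 3/20 passes to Bashir's issue by representation.
The 3/20 is divided into 3 equal shares of 1/20 among Karim, Ghada, Zuhair.
Karim is living and takes 1/20.
Ghada is living and takes 1/20.
Zuhair is living and takes 1/20.
Samir is living and takes 3/20.
Dalia predeceased; the 3/20 allotted to Dalia's branch passes to Dalia's issue by representation.
The 3/20 is divided into 2 equal shares of 3/40 among Hanan, Widad.
Hanan predeceased; the 3/40 allotted to Hanan's branch passes to Hanan's issue by representation.
Khalida's line is the sole branch at this level, so the full 3/40 passes to Khalida's issue by representation.
The 3/40 is divided into 3 equal shares of 1/40 among Rashida, Yasmin, Farouk.
Rashida is living and takes 1/40.
Yasmin is living and takes 1/40.
Farouk is living and takes 1/40.
Widad is living and takes 3/40.

Amira 2/5; Farouk 1/40; Ghada 1/20; Ibtisam 3/20; Karim 1/20; Rashida 1/40; Samir 3/20; Widad 3/40; Yasmin 1/40; Zuhair 1/20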